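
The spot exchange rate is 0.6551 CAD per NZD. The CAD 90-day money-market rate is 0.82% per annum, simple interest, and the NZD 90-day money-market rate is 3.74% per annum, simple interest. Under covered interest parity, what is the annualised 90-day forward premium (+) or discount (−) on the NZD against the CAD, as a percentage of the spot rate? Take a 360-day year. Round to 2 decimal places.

T = 90/360 years.
CIP forward (CAD per NZD) = 0.6551 × 1.002050/1.009350 = 0.6503621.
Annualised premium = (F − S)/S × (1/T) = (0.6503621 − 0.6551)/0.6551 ÷ (90/360) = -2.89%.

-2.89%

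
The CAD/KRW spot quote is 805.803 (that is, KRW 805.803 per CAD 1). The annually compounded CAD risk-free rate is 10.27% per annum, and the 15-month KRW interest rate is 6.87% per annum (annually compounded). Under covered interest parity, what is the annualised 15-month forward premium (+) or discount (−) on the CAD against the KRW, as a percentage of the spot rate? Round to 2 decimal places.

T = 15/12 years.
CIP forward (KRW per CAD) = 805.803 × 1.0866002/1.1299825 = 774.866603.
(F − S)/S ÷ T = (774.866603 − 805.803)/805.803/(15/12) = -0.030714 → -3.07%.

-3.07%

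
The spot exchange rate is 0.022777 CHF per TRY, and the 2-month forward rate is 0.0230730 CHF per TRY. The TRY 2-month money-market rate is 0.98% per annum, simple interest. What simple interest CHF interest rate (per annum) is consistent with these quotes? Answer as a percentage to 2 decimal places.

8.79%

T = 2/12 years.
By CIP, F/S equals the CHF-to-TRY growth ratio: 0.023073/0.022777 = 1.0129956.
TRY growth factor: 1 + 0.0098×2/12 = 1.0016333.
Hence g_CHF = 1.0146501.
r = (1.0146501 − 1)/(2/12) = 0.087901 → 8.79%.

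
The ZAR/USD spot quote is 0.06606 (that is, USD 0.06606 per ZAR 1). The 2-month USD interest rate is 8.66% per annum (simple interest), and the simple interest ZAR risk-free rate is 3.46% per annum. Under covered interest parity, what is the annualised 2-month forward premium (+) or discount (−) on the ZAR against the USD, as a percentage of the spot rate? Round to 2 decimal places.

T = 2/12 years.
CIP forward (USD per ZAR) = 0.06606 × 1.0144333/1.0057667 = 0.06662923.
Annualised premium = (F − S)/S × (1/T) = (0.06662923 − 0.06606)/0.06606 ÷ (2/12) = 5.17%.

+5.17%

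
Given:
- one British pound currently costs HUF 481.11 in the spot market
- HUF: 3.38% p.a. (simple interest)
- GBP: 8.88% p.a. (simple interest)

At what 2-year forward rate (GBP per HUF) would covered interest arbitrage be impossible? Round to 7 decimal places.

T = 2 years.
HUF growth factor: 1 + 0.0338×2 = 1.067600.
Growth of 1 GBP over T: 1 + 0.0888×2 = 1.177600.
Forward (HUF per GBP) = 481.11 × 1.067600 / 1.177600 = 436.1694.
Quoted the other way: 1/436.1694 = 0.0022927 GBP per HUF.

0.0022927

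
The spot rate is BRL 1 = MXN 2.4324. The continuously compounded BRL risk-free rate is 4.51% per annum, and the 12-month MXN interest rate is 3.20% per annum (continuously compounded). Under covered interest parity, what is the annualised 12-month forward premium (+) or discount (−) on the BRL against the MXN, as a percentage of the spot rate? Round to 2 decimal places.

-1.30%

T = 1 year.
No-arbitrage forward: 2.4324 × 1.0325175 / 1.0461325 = 2.4007433 MXN/BRL.
(F − S)/S ÷ T = (2.4007433 − 2.4324)/2.4324/1 = -0.013015 → -1.30%.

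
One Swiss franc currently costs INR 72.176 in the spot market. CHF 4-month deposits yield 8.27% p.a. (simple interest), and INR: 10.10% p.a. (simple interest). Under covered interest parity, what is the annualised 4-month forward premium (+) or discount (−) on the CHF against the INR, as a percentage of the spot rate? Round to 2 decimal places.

+1.78%

T = 4/12 years.
F = S · g_INR/g_CHF = 72.176 × 1.0336667/1.0275667 = 72.604462.
Annualised premium = (F − S)/S × (1/T) = (72.604462 − 72.176)/72.176 ÷ (4/12) = 1.78%.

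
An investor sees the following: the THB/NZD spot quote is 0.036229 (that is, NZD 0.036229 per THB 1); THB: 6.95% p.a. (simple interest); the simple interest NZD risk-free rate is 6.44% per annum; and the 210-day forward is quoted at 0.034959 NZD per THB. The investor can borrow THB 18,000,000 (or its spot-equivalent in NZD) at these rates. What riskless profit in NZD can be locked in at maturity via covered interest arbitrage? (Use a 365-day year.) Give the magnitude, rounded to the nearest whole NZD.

NZD 21,861

T = 210/365 years.
Keep in THB, deliver into the forward: 18,000,000·1.0399863·0.034959 = NZD 654,423.86.
Swap to NZD now, deposit: 18,000,000·0.036229·1.03705205 = NZD 676,284.46.
The quoted forward undervalues THB, so borrow THB, convert to NZD at spot, deposit the NZD at 6.44%, and buy THB forward at 0.034959 to cover the loan.
The gap between the two covered legs is NZD 21,861.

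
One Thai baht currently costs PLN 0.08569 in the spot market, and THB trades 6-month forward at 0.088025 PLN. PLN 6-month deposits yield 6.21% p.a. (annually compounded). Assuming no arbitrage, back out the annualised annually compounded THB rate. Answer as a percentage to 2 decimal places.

0.65%

T = 6/12 years.
By CIP, F/S equals the PLN-to-THB growth ratio: 0.088025/0.08569 = 1.0272494.
The PLN side grows by (1 + 0.0621)^(6/12) = 1.0305824.
So the THB growth factor = 1.0032446.
r = 1.0032446^(12/6) − 1 = 0.006500 → 0.65%.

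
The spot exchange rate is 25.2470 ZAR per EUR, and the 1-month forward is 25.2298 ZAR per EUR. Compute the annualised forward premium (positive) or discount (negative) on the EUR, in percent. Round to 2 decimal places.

T = 1/12 years.
(F − S)/S = (25.2298 − 25.247)/25.247 = -0.0006813.
Per annum: -0.0006813 / (1/12) = -0.008176 = -0.82%.

-0.82%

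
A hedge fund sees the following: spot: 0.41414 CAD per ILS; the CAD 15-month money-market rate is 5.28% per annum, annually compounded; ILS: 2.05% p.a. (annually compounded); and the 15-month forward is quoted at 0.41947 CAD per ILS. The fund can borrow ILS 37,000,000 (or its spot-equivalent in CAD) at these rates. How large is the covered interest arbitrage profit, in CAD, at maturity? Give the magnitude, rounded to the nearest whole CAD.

T = 15/12 years.
Invest the ILS and cover forward: 37,000,000 × 1.0256903305 × 0.41947 = CAD 15,919,113.95.
Convert at spot and invest in CAD: 37,000,000 × 0.41414 × 1.0664299792 = CAD 16,341,098.53.
The quoted forward undervalues ILS, so borrow ILS, convert to CAD at spot, deposit the CAD at 5.28%, and buy ILS forward at 0.41947 to cover the loan.
The gap between the two covered legs is CAD 421,985.

CAD 421,985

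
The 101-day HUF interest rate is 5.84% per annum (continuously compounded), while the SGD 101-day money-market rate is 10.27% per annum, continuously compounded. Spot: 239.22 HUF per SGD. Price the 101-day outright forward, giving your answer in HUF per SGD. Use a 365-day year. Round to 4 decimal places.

T = 101/365 years.
Growth of 1 HUF over T: e^(0.0584×101/365) = 1.016291279.
SGD growth factor: e^(0.1027×101/365) = 1.02882601.
So F = 239.22 × 1.016291279 / 1.02882601 = 236.305456 (HUF/SGD).

236.3055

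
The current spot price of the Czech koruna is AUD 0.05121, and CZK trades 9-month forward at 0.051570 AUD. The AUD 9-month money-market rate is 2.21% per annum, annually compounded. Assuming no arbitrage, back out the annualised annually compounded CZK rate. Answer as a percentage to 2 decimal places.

1.26%

T = 9/12 years.
By CIP, F/S equals the AUD-to-CZK growth ratio: 0.05157/0.05121 = 1.0070299.
The AUD side grows by (1 + 0.0221)^(9/12) = 1.0165296.
That pins the CZK growth at 1.0094334.
r = 1.0094334^(12/9) − 1 = 0.012598 → 1.26%.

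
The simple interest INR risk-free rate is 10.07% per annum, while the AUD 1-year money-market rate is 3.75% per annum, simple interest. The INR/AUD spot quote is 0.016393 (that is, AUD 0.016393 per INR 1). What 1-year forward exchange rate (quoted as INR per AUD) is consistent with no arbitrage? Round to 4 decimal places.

T = 1 year.
Growth of 1 AUD over T: 1 + 0.0375×1 = 1.037500.
INR growth factor: 1 + 0.1007×1 = 1.100700.
Forward (AUD per INR) = 0.016393 × 1.037500 / 1.100700 = 0.015451747.
Quoted the other way: 1/0.015451747 = 64.7176 INR per AUD.

64.7176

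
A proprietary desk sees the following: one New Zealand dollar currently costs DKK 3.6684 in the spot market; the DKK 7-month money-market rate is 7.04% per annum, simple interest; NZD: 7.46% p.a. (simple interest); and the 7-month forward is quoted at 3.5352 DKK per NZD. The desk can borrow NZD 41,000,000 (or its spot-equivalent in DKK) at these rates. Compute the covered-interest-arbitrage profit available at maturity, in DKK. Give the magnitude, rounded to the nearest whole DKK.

DKK 5,330,362

T = 7/12 years.
Invest the NZD and cover forward: 41,000,000 × 1.04351666667 × 3.5352 = DKK 151,250,644.92.
Convert at spot and invest in DKK: 41,000,000 × 3.6684 × 1.04106666667 = DKK 156,581,007.36.
The quoted forward undervalues NZD, so borrow NZD, convert to DKK at spot, deposit the DKK at 7.04%, and buy NZD forward at 3.5352 to cover the loan.
Arbitrage profit = |151,250,644.92 − 156,581,007.36| = DKK 5,330,362.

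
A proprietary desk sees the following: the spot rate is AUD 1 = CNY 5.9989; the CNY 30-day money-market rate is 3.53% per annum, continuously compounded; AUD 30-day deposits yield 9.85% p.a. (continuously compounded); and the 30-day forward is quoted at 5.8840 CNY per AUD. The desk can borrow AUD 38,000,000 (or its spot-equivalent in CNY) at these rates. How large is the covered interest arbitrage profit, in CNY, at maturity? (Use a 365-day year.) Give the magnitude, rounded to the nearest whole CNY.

CNY 3,211,028

T = 30/365 years.
Invest the AUD and cover forward: 38,000,000 × 1.00812875075 × 5.8840 = CNY 225,409,523.64.
Convert at spot and invest in CNY: 38,000,000 × 5.9989 × 1.00290558291 = CNY 228,620,551.45.
The quoted forward undervalues AUD, so borrow AUD, convert to CNY at spot, deposit the CNY at 3.53%, and buy AUD forward at 5.8840 to cover the loan.
Profit = 228,620,551.45 − 225,409,523.64 = CNY 3,211,028.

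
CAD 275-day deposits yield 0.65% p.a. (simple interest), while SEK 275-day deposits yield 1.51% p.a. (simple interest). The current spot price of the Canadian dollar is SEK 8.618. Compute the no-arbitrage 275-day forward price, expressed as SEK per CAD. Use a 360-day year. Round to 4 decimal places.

T = 275/360 years.
Growth of 1 SEK over T: 1 + 0.0151×275/360 = 1.0115347.
CAD growth factor: 1 + 0.0065×275/360 = 1.0049653.
Forward (SEK per CAD) = 8.618 × 1.0115347 / 1.0049653 = 8.674335.

8.6743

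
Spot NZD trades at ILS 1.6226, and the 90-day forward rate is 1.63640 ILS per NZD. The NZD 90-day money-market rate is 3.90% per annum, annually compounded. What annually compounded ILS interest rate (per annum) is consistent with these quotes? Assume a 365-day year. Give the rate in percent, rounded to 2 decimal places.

T = 90/365 years.
By CIP, F/S equals the ILS-to-NZD growth ratio: 1.6364/1.6226 = 1.0085049.
NZD growth factor: (1 + 0.0390)^(90/365) = 1.0094783.
So the ILS growth factor = 1.0180638.
r = 1.0180638^(365/90) − 1 = 0.075306 → 7.53%.

7.53%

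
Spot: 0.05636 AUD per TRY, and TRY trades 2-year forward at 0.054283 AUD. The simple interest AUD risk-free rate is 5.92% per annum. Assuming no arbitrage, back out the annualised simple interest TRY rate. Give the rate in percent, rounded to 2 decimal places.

T = 2 years.
CIP gives F = S · g_AUD/g_TRY, so g_AUD/g_TRY = 0.054283/0.05636 = 0.9631476.
AUD growth factor: 1 + 0.0592×2 = 1.118400.
Hence g_TRY = 1.1611927.
(1.1611927 − 1)/T = 0.080596, i.e. 8.06%.

8.06%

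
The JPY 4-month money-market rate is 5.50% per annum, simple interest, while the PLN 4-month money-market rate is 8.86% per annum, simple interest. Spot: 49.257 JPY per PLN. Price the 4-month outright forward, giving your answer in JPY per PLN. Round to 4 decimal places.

48.7211

T = 4/12 years.
JPY accumulates by 1 + 0.0550×4/12 = 1.01833333.
Growth of 1 PLN over T: 1 + 0.0886×4/12 = 1.02953333.
So F = 49.257 × 1.01833333 / 1.02953333 = 48.721147 (JPY/PLN).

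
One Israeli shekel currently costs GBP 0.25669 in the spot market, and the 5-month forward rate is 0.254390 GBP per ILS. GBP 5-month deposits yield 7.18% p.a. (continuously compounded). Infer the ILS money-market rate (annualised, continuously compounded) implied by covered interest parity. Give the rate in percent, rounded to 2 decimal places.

9.34%

T = 5/12 years.
By CIP, F/S equals the GBP-to-ILS growth ratio: 0.25439/0.25669 = 0.9910398.
The GBP side grows by e^(0.0718×5/12) = 1.0303687.
So the ILS growth factor = 1.0396845.
Take logs: ln 1.0396845 / (5/12) = 0.093402, so 9.34%.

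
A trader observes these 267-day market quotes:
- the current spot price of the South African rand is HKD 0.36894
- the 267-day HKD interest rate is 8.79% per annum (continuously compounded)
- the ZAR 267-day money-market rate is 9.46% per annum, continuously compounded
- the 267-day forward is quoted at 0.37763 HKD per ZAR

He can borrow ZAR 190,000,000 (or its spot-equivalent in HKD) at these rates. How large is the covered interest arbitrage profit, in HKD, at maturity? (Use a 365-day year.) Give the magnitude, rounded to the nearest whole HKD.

HKD 2,136,679

T = 267/365 years.
Keep in ZAR, deliver into the forward: 190,000,000·1.071651105·0.37763 = HKD 76,890,645.29.
Swap to HKD now, deposit: 190,000,000·0.36894·1.0664116901 = HKD 74,753,966.50.
The quoted forward overvalues ZAR, so borrow HKD, buy ZAR at spot, deposit the ZAR at 9.46%, and sell the proceeds forward at 0.37763.
The gap between the two covered legs is HKD 2,136,679.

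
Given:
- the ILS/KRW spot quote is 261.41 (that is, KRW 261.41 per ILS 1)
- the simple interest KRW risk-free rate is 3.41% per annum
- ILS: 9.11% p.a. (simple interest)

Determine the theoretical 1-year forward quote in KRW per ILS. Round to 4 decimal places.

T = 1 year.
Growth of 1 KRW over T: 1 + 0.0341×1 = 1.034100.
ILS growth factor: 1 + 0.0911×1 = 1.091100.
So F = 261.41 × 1.034100 / 1.091100 = 247.753717 (KRW/ILS).

247.7537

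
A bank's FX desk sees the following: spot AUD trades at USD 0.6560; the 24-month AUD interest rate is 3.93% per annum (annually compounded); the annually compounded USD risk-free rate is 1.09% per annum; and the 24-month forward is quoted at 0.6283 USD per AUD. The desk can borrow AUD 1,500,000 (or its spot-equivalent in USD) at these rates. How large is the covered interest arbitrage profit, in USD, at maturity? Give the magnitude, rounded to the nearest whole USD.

T = 2 years.
Keep in AUD, deliver into the forward: 1,500,000·1.08014449·0.6283 = USD 1,017,982.17.
Swap to USD now, deposit: 1,500,000·0.6560·1.02191881 = USD 1,005,568.11.
The quoted forward overvalues AUD, so borrow USD, buy AUD at spot, deposit the AUD at 3.93%, and sell the proceeds forward at 0.6283.
The gap between the two covered legs is USD 12,414.

USD 12,414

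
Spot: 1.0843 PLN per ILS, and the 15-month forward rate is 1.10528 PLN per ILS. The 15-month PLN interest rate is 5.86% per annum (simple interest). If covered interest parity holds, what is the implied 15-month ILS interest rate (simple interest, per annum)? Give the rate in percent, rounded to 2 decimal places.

4.23%

T = 15/12 years.
CIP gives F = S · g_PLN/g_ILS, so g_PLN/g_ILS = 1.10528/1.0843 = 1.0193489.
The PLN side grows by 1 + 0.0586×15/12 = 1.073250.
So the ILS growth factor = 1.052878.
r = (1.052878 − 1)/(15/12) = 0.042302 → 4.23%.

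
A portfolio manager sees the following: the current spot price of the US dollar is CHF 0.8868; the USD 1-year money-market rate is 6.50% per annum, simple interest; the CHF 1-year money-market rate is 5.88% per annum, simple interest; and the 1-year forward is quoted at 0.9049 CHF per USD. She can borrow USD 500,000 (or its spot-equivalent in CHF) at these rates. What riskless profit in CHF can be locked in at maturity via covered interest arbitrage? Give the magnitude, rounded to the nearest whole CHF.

T = 1 year.
Invest the USD and cover forward: 500,000 × 1.065000 × 0.9049 = CHF 481,859.25.
Convert at spot and invest in CHF: 500,000 × 0.8868 × 1.058800 = CHF 469,471.92.
The quoted forward overvalues USD, so borrow CHF, buy USD at spot, deposit the USD at 6.50%, and sell the proceeds forward at 0.9049.
Profit = 481,859.25 − 469,471.92 = CHF 12,387.

CHF 12,387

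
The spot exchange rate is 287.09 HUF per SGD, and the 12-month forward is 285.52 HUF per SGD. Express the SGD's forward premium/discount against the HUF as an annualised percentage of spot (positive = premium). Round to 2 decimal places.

T = 1 year.
Period premium: (285.52 − 287.09)/287.09 = -0.0054687.
Per annum: -0.0054687 / 1 = -0.005469 = -0.55%.

-0.55%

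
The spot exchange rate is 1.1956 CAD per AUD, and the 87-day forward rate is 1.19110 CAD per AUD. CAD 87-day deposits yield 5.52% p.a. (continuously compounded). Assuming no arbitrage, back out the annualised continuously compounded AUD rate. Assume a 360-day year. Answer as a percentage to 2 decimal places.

T = 87/360 years.
By CIP, F/S equals the CAD-to-AUD growth ratio: 1.1911/1.1956 = 0.9962362.
CAD growth factor: e^(0.0552×87/360) = 1.0134294.
Hence g_AUD = 1.0172582.
r = ln(1.0172582)/(87/360) = 0.070804 → 7.08%.

7.08%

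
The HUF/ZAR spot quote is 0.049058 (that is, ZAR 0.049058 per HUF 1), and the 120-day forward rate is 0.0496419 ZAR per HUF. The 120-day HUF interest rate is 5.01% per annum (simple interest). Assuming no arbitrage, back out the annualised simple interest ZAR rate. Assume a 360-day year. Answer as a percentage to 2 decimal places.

8.64%

T = 120/360 years.
CIP gives F = S · g_ZAR/g_HUF, so g_ZAR/g_HUF = 0.0496419/0.049058 = 1.0119022.
HUF growth factor: 1 + 0.0501×120/360 = 1.016700.
Hence g_ZAR = 1.028801.
(1.028801 − 1)/T = 0.086403, i.e. 8.64%.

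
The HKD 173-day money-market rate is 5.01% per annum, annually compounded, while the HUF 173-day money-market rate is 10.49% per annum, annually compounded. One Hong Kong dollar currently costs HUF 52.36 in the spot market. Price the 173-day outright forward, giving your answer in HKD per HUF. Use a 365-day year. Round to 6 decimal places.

0.018644

T = 173/365 years.
Growth of 1 HUF over T: (1 + 0.1049)^(173/365) = 1.0484166.
HKD accumulates by (1 + 0.0501)^(173/365) = 1.0234409.
So F = 52.36 × 1.0484166 / 1.0234409 = 53.63778 (HUF/HKD).
Invert for HKD per HUF: 1 / 53.63778 = 0.018644.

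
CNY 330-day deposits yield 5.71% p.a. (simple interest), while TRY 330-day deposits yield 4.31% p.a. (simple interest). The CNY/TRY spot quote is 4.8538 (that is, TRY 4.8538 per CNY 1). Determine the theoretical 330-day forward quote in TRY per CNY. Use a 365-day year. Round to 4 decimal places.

T = 330/365 years.
TRY accumulates by 1 + 0.0431×330/365 = 1.0389671.
Growth of 1 CNY over T: 1 + 0.0571×330/365 = 1.0516247.
Forward (TRY per CNY) = 4.8538 × 1.0389671 / 1.0516247 = 4.795379.

4.7954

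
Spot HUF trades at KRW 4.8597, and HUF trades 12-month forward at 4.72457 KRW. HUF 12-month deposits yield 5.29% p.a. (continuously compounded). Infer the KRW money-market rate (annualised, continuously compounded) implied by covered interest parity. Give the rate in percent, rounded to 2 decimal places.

T = 1 year.
F/S = 4.72457/4.8597 = 0.9721938 = (growth of KRW) / (growth of HUF).
The HUF side grows by e^(0.0529×1) = 1.0543242.
Hence g_KRW = 1.0250075.
r = ln(1.0250075)/1 = 0.024700 → 2.47%.

2.47%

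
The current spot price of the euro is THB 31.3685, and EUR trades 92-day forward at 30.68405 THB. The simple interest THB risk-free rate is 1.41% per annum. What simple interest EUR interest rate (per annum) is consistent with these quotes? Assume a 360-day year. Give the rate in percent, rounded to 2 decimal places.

T = 92/360 years.
By CIP, F/S equals the THB-to-EUR growth ratio: 30.68405/31.3685 = 0.9781803.
The THB side grows by 1 + 0.0141×92/360 = 1.0036033.
So the EUR growth factor = 1.0259901.
r = (1.0259901 − 1)/(92/360) = 0.101700 → 10.17%.

10.17%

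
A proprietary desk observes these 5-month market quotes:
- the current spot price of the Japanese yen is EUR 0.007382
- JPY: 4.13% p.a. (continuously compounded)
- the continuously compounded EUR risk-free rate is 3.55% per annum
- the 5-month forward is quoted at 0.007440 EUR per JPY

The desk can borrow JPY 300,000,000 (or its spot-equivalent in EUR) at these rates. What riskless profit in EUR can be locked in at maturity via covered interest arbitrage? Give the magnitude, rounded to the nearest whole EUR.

T = 5/12 years.
Route A — deposit JPY, sell forward: 300,000,000 × 1.01735725 × 0.007440 = EUR 2,270,741.38.
Route B — convert at spot, deposit EUR: 300,000,000 × 0.007382 × 1.014901605 = EUR 2,247,601.09.
The quoted forward overvalues JPY, so borrow EUR, buy JPY at spot, deposit the JPY at 4.13%, and sell the proceeds forward at 0.007440.
Profit = 2,270,741.38 − 2,247,601.09 = EUR 23,140.

EUR 23,140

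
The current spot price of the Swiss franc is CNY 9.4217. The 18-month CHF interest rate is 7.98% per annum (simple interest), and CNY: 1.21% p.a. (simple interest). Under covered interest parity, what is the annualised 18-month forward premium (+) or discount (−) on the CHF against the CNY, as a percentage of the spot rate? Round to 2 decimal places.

-6.05%

T = 18/12 years.
No-arbitrage forward: 9.4217 × 1.018150 / 1.119700 = 8.5672089 CNY/CHF.
Annualised premium = (F − S)/S × (1/T) = (8.5672089 − 9.4217)/9.4217 ÷ (18/12) = -6.05%.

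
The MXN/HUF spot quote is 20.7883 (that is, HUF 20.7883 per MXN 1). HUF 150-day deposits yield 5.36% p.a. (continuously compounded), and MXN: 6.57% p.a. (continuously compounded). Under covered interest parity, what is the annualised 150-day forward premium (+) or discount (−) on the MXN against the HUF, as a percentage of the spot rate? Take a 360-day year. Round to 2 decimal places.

T = 150/360 years.
No-arbitrage forward: 20.7883 × 1.0225846 / 1.0277531 = 20.6837571 HUF/MXN.
(F − S)/S ÷ T = (20.6837571 − 20.7883)/20.7883/(150/360) = -0.012069 → -1.21%.

-1.21%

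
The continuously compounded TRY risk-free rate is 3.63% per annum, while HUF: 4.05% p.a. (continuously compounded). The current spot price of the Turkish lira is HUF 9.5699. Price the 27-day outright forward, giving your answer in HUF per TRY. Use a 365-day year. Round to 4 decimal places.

T = 27/365 years.
HUF accumulates by e^(0.0405×27/365) = 1.0030004.
TRY growth factor: e^(0.0363×27/365) = 1.0026888.
CIP: F = S · (grow HUF)/(grow TRY) = 9.5699 × 1.0030004/1.0026888 = 9.572874 HUF per TRY.

9.5729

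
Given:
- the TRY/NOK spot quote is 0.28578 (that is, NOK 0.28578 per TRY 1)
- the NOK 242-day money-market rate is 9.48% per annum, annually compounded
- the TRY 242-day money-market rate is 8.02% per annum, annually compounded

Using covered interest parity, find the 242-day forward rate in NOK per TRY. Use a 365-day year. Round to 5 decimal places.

T = 242/365 years.
NOK growth factor: (1 + 0.0948)^(242/365) = 1.0618899.
TRY growth factor: (1 + 0.0802)^(242/365) = 1.0524797.
So F = 0.28578 × 1.0618899 / 1.0524797 = 0.2883352 (NOK/TRY).

0.28834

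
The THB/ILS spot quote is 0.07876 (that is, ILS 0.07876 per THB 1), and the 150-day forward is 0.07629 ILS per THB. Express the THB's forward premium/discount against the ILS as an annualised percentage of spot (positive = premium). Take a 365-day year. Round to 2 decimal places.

-7.63%

T = 150/365 years.
(F − S)/S = (0.07629 − 0.07876)/0.07876 = -0.0313611.
Annualise by dividing by T: -0.0313611 / (150/365) = -0.076312 → -7.63%.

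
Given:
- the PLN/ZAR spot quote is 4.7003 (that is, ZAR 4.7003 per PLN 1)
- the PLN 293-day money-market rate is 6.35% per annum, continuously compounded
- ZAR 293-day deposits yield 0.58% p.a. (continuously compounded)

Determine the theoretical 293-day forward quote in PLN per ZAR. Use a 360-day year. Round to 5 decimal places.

0.22298

T = 293/360 years.
ZAR growth factor: e^(0.0058×293/360) = 1.0047317.
Growth of 1 PLN over T: e^(0.0635×293/360) = 1.0530408.
So F = 4.7003 × 1.0047317 / 1.0530408 = 4.484670 (ZAR/PLN).
Quoted the other way: 1/4.484670 = 0.22298 PLN per ZAR.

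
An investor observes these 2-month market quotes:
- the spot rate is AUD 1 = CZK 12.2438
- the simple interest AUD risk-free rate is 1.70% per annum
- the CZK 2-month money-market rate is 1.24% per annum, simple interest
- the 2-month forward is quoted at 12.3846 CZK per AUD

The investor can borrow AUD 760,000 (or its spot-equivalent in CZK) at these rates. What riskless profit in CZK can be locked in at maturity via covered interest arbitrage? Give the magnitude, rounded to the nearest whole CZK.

CZK 114,445

T = 2/12 years.
Invest the AUD and cover forward: 760,000 × 1.002833333 × 12.3846 = CZK 9,438,964.17.
Convert at spot and invest in CZK: 760,000 × 12.2438 × 1.002066667 = CZK 9,324,518.93.
The quoted forward overvalues AUD, so borrow CZK, buy AUD at spot, deposit the AUD at 1.70%, and sell the proceeds forward at 12.3846.
Profit = 9,438,964.17 − 9,324,518.93 = CZK 114,445.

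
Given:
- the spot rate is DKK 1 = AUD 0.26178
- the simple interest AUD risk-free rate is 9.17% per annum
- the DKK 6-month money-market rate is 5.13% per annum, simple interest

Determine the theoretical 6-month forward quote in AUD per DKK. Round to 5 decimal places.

T = 6/12 years.
AUD accumulates by 1 + 0.0917×6/12 = 1.045850.
DKK growth factor: 1 + 0.0513×6/12 = 1.025650.
So F = 0.26178 × 1.045850 / 1.025650 = 0.2669357 (AUD/DKK).

0.26694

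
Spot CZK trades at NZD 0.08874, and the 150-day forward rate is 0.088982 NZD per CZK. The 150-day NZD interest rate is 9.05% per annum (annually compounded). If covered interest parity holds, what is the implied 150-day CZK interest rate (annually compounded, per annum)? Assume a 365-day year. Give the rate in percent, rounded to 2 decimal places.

T = 150/365 years.
By CIP, F/S equals the NZD-to-CZK growth ratio: 0.088982/0.08874 = 1.0027271.
The NZD side grows by (1 + 0.0905)^(150/365) = 1.0362454.
So the CZK growth factor = 1.0334271.
r = 1.0334271^(365/150) − 1 = 0.083297 → 8.33%.

8.33%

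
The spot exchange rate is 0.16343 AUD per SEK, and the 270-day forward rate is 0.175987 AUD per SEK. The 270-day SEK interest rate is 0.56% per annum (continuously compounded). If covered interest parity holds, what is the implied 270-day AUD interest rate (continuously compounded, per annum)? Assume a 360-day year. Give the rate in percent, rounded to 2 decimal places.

10.43%

T = 270/360 years.
By CIP, F/S equals the AUD-to-SEK growth ratio: 0.175987/0.16343 = 1.0768341.
The SEK side grows by e^(0.0056×270/360) = 1.0042088.
So the AUD growth factor = 1.0813663.
Take logs: ln 1.0813663 / (270/360) = 0.104300, so 10.43%.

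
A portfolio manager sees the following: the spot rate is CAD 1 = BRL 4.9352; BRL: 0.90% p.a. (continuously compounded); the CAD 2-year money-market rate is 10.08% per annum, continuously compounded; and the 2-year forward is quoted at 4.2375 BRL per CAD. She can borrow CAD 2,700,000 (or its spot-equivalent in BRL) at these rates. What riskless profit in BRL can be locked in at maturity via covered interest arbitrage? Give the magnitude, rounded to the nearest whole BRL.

T = 2 years.
Keep in CAD, deliver into the forward: 2,700,000·1.2233585668·4.2375 = BRL 13,996,751.20.
Swap to BRL now, deposit: 2,700,000·4.9352·1.0181629764 = BRL 13,567,062.39.
The quoted forward overvalues CAD, so borrow BRL, buy CAD at spot, deposit the CAD at 10.08%, and sell the proceeds forward at 4.2375.
The gap between the two covered legs is BRL 429,689.

BRL 429,689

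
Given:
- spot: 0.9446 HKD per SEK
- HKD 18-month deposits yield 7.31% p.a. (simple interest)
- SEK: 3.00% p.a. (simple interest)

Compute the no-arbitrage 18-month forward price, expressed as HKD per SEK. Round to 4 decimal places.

1.0030

T = 18/12 years.
HKD growth factor: 1 + 0.0731×18/12 = 1.109650.
Growth of 1 SEK over T: 1 + 0.0300×18/12 = 1.045000.
Forward (HKD per SEK) = 0.9446 × 1.109650 / 1.045000 = 1.003039.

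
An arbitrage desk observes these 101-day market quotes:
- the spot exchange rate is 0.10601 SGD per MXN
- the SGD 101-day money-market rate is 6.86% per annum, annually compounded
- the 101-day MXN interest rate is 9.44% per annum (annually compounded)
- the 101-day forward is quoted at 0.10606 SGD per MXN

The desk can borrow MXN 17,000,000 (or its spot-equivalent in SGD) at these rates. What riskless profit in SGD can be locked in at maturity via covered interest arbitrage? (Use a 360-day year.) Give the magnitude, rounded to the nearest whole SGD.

T = 101/360 years.
Keep in MXN, deliver into the forward: 17,000,000·1.025630832·0.10606 = SGD 1,849,232.90.
Swap to SGD now, deposit: 17,000,000·0.10601·1.018789021 = SGD 1,836,031.01.
The quoted forward overvalues MXN, so borrow SGD, buy MXN at spot, deposit the MXN at 9.44%, and sell the proceeds forward at 0.10606.
The gap between the two covered legs is SGD 13,202.

SGD 13,202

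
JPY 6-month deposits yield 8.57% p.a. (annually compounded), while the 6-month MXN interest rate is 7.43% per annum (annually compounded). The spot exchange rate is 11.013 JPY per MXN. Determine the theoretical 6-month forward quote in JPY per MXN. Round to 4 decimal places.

11.0713

T = 6/12 years.
Growth of 1 JPY over T: (1 + 0.0857)^(6/12) = 1.04196929.
MXN growth factor: (1 + 0.0743)^(6/12) = 1.03648444.
Forward (JPY per MXN) = 11.013 × 1.04196929 / 1.03648444 = 11.071278.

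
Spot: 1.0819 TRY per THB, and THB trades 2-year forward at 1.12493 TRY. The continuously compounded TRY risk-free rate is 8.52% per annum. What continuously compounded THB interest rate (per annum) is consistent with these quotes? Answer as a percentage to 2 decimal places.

6.57%

T = 2 years.
By CIP, F/S equals the TRY-to-THB growth ratio: 1.12493/1.0819 = 1.0397726.
TRY growth factor: e^(0.0852×2) = 1.1857791.
Hence g_THB = 1.1404216.
Take logs: ln 1.1404216 / 2 = 0.065699, so 6.57%.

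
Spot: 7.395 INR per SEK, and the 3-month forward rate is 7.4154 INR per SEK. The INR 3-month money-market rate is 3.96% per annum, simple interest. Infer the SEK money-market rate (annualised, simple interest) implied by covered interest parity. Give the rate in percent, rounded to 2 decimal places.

2.85%

T = 3/12 years.
F/S = 7.4154/7.395 = 1.0027586 = (growth of INR) / (growth of SEK).
INR growth factor: 1 + 0.0396×3/12 = 1.009900.
So the SEK growth factor = 1.0071218.
(1.0071218 − 1)/T = 0.028487, i.e. 2.85%.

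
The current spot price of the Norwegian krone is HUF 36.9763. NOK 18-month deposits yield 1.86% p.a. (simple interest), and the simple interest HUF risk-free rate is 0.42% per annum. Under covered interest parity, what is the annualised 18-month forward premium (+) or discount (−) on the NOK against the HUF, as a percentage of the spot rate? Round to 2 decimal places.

T = 18/12 years.
F = S · g_HUF/g_NOK = 36.9763 × 1.006300/1.027900 = 36.1992905.
Annualised premium = (F − S)/S × (1/T) = (36.1992905 − 36.9763)/36.9763 ÷ (18/12) = -1.40%.

-1.40%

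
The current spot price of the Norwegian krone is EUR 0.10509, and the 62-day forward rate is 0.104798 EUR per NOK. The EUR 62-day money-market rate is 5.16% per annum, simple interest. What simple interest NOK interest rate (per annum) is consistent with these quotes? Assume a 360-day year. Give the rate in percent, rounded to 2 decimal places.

T = 62/360 years.
By CIP, F/S equals the EUR-to-NOK growth ratio: 0.104798/0.10509 = 0.9972214.
EUR growth factor: 1 + 0.0516×62/360 = 1.0088867.
Hence g_NOK = 1.0116978.
(1.0116978 − 1)/T = 0.067923, i.e. 6.79%.

6.79%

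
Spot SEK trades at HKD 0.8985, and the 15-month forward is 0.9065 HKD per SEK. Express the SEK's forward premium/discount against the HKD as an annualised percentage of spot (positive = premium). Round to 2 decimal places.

+0.71%

T = 15/12 years.
(F − S)/S = (0.9065 − 0.8985)/0.8985 = 0.0089037.
Per annum: 0.0089037 / (15/12) = 0.007123 = 0.71%.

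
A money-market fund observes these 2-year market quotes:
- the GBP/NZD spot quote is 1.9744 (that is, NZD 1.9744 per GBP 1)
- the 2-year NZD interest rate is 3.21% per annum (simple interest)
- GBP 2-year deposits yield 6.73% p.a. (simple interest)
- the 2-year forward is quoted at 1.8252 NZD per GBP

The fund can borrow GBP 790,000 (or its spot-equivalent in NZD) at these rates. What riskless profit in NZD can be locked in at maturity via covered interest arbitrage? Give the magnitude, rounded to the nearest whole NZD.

T = 2 years.
Invest the GBP and cover forward: 790,000 × 1.134600 × 1.8252 = NZD 1,635,988.82.
Convert at spot and invest in NZD: 790,000 × 1.9744 × 1.064200 = NZD 1,659,913.62.
The quoted forward undervalues GBP, so borrow GBP, convert to NZD at spot, deposit the NZD at 3.21%, and buy GBP forward at 1.8252 to cover the loan.
Profit = 1,659,913.62 − 1,635,988.82 = NZD 23,925.

NZD 23,925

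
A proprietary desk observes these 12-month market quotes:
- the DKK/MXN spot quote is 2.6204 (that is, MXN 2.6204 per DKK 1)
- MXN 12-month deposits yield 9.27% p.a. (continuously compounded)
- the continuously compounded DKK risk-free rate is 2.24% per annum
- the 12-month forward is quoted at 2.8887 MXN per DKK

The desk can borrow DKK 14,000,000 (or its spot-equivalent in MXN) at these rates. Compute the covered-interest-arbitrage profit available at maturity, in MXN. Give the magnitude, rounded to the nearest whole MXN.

T = 1 year.
Invest the DKK and cover forward: 14,000,000 × 1.0226527638 × 2.8887 = MXN 41,357,918.54.
Convert at spot and invest in MXN: 14,000,000 × 2.6204 × 1.0971325461 = MXN 40,248,965.73.
The quoted forward overvalues DKK, so borrow MXN, buy DKK at spot, deposit the DKK at 2.24%, and sell the proceeds forward at 2.8887.
The gap between the two covered legs is MXN 1,108,953.

MXN 1,108,953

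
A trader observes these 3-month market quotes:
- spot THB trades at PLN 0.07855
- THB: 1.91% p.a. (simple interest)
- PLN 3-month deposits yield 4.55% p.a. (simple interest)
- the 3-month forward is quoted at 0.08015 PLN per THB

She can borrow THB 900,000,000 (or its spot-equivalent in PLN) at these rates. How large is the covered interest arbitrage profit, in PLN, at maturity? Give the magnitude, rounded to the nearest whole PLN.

PLN 980,289

T = 3/12 years.
Invest the THB and cover forward: 900,000,000 × 1.004775 × 0.08015 = PLN 72,479,444.63.
Convert at spot and invest in PLN: 900,000,000 × 0.07855 × 1.011375 = PLN 71,499,155.63.
The quoted forward overvalues THB, so borrow PLN, buy THB at spot, deposit the THB at 1.91%, and sell the proceeds forward at 0.08015.
The gap between the two covered legs is PLN 980,289.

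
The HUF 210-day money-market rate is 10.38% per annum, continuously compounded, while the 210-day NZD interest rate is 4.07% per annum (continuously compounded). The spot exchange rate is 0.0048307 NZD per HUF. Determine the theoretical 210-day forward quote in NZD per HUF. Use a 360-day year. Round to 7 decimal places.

T = 210/360 years.
NZD accumulates by e^(0.0407×210/360) = 1.0240257.
HUF accumulates by e^(0.1038×210/360) = 1.0624207.
So F = 0.0048307 × 1.0240257 / 1.0624207 = 0.004656123 (NZD/HUF).

0.0046561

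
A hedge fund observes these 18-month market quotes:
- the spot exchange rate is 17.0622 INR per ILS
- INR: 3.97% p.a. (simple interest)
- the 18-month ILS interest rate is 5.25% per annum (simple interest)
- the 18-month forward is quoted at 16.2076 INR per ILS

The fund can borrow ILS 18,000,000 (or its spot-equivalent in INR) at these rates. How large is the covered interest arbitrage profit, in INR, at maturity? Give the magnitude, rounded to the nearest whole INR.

T = 18/12 years.
Invest the ILS and cover forward: 18,000,000 × 1.078750 × 16.2076 = INR 314,711,073.00.
Convert at spot and invest in INR: 18,000,000 × 17.0622 × 1.059550 = INR 325,408,572.18.
The quoted forward undervalues ILS, so borrow ILS, convert to INR at spot, deposit the INR at 3.97%, and buy ILS forward at 16.2076 to cover the loan.
The gap between the two covered legs is INR 10,697,499.

INR 10,697,499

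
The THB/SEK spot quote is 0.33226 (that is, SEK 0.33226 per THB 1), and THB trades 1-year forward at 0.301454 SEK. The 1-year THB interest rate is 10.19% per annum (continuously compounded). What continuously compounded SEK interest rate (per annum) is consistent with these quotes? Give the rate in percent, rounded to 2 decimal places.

0.46%

T = 1 year.
CIP gives F = S · g_SEK/g_THB, so g_SEK/g_THB = 0.301454/0.33226 = 0.9072835.
The THB side grows by e^(0.1019×1) = 1.1072727.
So the SEK growth factor = 1.0046103.
Take logs: ln 1.0046103 / 1 = 0.004600, so 0.46%.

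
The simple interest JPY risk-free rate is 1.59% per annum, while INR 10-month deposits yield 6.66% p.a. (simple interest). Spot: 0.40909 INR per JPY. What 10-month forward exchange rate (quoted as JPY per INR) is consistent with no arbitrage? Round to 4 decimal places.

2.3466

T = 10/12 years.
INR growth factor: 1 + 0.0666×10/12 = 1.055500.
Growth of 1 JPY over T: 1 + 0.0159×10/12 = 1.013250.
Forward (INR per JPY) = 0.40909 × 1.055500 / 1.013250 = 0.4261480.
Quoted the other way: 1/0.4261480 = 2.3466 JPY per INR.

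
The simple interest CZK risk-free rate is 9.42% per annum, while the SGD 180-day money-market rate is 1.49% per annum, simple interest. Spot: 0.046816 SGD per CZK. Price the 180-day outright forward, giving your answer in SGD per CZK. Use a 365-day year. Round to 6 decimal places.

0.045066

T = 180/365 years.
Growth of 1 SGD over T: 1 + 0.0149×180/365 = 1.0073479.
Growth of 1 CZK over T: 1 + 0.0942×180/365 = 1.0464548.
CIP: F = S · (grow SGD)/(grow CZK) = 0.046816 × 1.0073479/1.0464548 = 0.04506645 SGD per CZK.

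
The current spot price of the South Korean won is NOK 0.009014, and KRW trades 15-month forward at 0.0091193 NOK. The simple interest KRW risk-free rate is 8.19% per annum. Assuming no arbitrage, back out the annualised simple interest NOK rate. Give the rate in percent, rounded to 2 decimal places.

9.22%

T = 15/12 years.
CIP gives F = S · g_NOK/g_KRW, so g_NOK/g_KRW = 0.0091193/0.009014 = 1.0116818.
The KRW side grows by 1 + 0.0819×15/12 = 1.102375.
So the NOK growth factor = 1.1152527.
r = (1.1152527 − 1)/(15/12) = 0.092202 → 9.22%.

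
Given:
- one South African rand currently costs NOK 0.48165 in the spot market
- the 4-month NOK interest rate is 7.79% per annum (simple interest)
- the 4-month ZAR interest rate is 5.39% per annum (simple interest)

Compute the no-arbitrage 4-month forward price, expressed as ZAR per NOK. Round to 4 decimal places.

T = 4/12 years.
NOK growth factor: 1 + 0.0779×4/12 = 1.0259667.
Growth of 1 ZAR over T: 1 + 0.0539×4/12 = 1.0179667.
CIP: F = S · (grow NOK)/(grow ZAR) = 0.48165 × 1.0259667/1.0179667 = 0.4854352 NOK per ZAR.
Quoted the other way: 1/0.4854352 = 2.0600 ZAR per NOK.

2.0600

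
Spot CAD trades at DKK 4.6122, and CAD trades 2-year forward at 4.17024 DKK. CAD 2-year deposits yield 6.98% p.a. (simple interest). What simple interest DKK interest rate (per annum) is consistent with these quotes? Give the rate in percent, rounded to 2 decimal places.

1.52%

T = 2 years.
By CIP, F/S equals the DKK-to-CAD growth ratio: 4.17024/4.6122 = 0.9041759.
CAD growth factor: 1 + 0.0698×2 = 1.139600.
That pins the DKK growth at 1.0303989.
(1.0303989 − 1)/T = 0.015199, i.e. 1.52%.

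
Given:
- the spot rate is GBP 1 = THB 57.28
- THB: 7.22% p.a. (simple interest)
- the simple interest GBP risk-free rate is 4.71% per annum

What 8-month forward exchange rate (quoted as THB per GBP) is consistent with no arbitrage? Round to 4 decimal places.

T = 8/12 years.
THB growth factor: 1 + 0.0722×8/12 = 1.04813333.
GBP growth factor: 1 + 0.0471×8/12 = 1.031400.
CIP: F = S · (grow THB)/(grow GBP) = 57.28 × 1.04813333/1.031400 = 58.209305 THB per GBP.

58.2093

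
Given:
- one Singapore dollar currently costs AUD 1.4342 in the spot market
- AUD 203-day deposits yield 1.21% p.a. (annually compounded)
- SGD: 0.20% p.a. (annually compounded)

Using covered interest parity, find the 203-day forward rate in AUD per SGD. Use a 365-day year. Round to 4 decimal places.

1.4422

T = 203/365 years.
Growth of 1 AUD over T: (1 + 0.0121)^(203/365) = 1.0067116.
Growth of 1 SGD over T: (1 + 0.0020)^(203/365) = 1.0011118.
So F = 1.4342 × 1.0067116 / 1.0011118 = 1.442222 (AUD/SGD).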